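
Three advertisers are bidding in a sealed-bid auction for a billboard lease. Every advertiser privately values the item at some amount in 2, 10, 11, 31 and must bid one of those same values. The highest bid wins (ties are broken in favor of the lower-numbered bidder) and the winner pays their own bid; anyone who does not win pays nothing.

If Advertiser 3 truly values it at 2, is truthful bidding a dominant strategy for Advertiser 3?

Yes

Check each profile of the others' bids and compare truth against every alternative bid.
Others bid (2, 2): truth gives 0, best alternative gives -8.
Others bid (2, 10): truth gives 0, best alternative gives 0.
Others bid (2, 11): truth gives 0, best alternative gives 0.
Others bid (2, 31): truth gives 0, best alternative gives 0.
Others bid (10, 2): truth gives 0, best alternative gives 0.
Others bid (10, 10): truth gives 0, best alternative gives 0.
(Remaining 10 profiles checked similarly; truth is weakly best in each.)
In every case the truthful bid is at least as good as any alternative, so it is a dominant strategy.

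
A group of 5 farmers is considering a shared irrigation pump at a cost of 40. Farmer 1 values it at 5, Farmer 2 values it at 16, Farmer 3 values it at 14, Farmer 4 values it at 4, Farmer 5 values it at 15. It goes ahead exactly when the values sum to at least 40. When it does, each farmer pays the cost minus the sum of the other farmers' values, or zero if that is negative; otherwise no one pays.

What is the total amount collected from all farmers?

3

Total value 54 ≥ cost 40, so it is built.
Farmer 1: others sum to 49; max(0, 40 - 49) = 0.
Farmer 2: others sum to 38; max(0, 40 - 38) = 2.
Farmer 3: others sum to 40; max(0, 40 - 40) = 0.
Farmer 4: others sum to 50; max(0, 40 - 50) = 0.
Farmer 5: others sum to 39; max(0, 40 - 39) = 1.
Total collected = 0 + 2 + 0 + 0 + 1 = 3.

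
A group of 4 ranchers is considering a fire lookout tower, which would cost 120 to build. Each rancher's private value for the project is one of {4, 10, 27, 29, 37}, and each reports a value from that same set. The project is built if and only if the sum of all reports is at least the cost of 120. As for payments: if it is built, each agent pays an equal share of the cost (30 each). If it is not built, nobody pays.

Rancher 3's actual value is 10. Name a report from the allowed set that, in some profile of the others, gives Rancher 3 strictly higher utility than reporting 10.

Suppose Rancher 1 reports 37, Rancher 2 reports 37 and Rancher 4 reports 37.
Report 10: project built, pays 30, utility 10 - 30 = -20.
Report 4: project not built, utility 0.
So reporting 4 beats truth here (0 > -20).

4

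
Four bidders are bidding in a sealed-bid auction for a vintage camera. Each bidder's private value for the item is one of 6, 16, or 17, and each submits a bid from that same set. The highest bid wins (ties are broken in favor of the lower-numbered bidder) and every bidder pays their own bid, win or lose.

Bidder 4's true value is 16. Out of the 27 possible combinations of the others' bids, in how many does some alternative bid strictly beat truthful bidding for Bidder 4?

26

Others bid (6, 6, 16): truth gives -16; bid 17 gives -1 > -16. Violating.
Others bid (6, 6, 17): truth gives -16; bid 6 gives -6 > -16. Violating.
Others bid (6, 16, 6): truth gives -16; bid 17 gives -1 > -16. Violating.
Others bid (6, 16, 16): truth gives -16; bid 17 gives -1 > -16. Violating.
Others bid (6, 6, 6): truth gives 0; no alternative beats it.
(Checking all 27 profiles: 26 have a profitable deviation, 1 does not.)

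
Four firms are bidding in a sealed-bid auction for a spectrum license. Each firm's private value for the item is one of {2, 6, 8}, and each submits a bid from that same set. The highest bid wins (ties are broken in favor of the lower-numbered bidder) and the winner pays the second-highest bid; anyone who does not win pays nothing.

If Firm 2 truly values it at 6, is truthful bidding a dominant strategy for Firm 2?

Check each profile of the others' bids and compare truth against every alternative bid.
Others bid (2, 2, 2): truth gives 4, best alternative gives 4.
Others bid (2, 2, 6): truth gives 0, best alternative gives 0.
Others bid (2, 2, 8): truth gives 0, best alternative gives 0.
Others bid (2, 6, 2): truth gives 0, best alternative gives 0.
Others bid (2, 6, 6): truth gives 0, best alternative gives 0.
Others bid (2, 6, 8): truth gives 0, best alternative gives 0.
(Remaining 21 profiles checked similarly; truth is weakly best in each.)
In every case the truthful bid is at least as good as any alternative, so it is a dominant strategy.

Yes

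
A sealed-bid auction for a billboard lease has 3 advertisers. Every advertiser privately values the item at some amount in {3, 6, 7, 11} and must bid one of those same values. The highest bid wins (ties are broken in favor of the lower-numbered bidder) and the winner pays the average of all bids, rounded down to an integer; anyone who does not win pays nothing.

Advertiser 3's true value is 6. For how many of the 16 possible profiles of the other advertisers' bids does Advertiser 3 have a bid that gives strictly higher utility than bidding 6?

2

Others bid (3, 6): truth gives 0; bid 7 gives 1 > 0. Violating.
Others bid (6, 3): truth gives 0; bid 7 gives 1 > 0. Violating.
Others bid (3, 3): truth gives 2; no alternative beats it.
Others bid (3, 7): truth gives 0; no alternative beats it.
(Checking all 16 profiles: 2 have a profitable deviation, 14 do not.)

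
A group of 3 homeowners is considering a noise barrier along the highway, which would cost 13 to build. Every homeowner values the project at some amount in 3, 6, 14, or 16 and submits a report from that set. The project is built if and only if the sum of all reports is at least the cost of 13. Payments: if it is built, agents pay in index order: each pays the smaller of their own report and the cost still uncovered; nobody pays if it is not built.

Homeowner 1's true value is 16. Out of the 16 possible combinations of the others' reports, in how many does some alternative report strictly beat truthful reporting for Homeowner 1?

Others report (3, 6): truth gives 3; report 6 gives 10 > 3. Violating.
Others report (3, 14): truth gives 3; report 3 gives 13 > 3. Violating.
Others report (3, 16): truth gives 3; report 3 gives 13 > 3. Violating.
Others report (6, 3): truth gives 3; report 6 gives 10 > 3. Violating.
Others report (3, 3): truth gives 3; no alternative beats it.
(Checking all 16 profiles: 15 have a profitable deviation, 1 does not.)

15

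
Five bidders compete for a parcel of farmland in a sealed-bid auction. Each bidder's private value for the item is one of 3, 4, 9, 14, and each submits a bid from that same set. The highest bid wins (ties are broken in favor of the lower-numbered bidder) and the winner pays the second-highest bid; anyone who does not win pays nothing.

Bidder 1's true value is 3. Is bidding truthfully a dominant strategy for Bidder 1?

Check each profile of the others' bids and compare truth against every alternative bid.
Others bid (3, 3, 3, 4): truth gives 0, best alternative gives -1.
Others bid (3, 3, 4, 3): truth gives 0, best alternative gives -1.
Others bid (3, 3, 4, 4): truth gives 0, best alternative gives -1.
Others bid (3, 4, 3, 3): truth gives 0, best alternative gives -1.
Others bid (3, 4, 3, 4): truth gives 0, best alternative gives -1.
Others bid (3, 4, 4, 3): truth gives 0, best alternative gives -1.
(Remaining 250 profiles checked similarly; truth is weakly best in each.)
In every case the truthful bid is at least as good as any alternative, so it is a dominant strategy.

Yes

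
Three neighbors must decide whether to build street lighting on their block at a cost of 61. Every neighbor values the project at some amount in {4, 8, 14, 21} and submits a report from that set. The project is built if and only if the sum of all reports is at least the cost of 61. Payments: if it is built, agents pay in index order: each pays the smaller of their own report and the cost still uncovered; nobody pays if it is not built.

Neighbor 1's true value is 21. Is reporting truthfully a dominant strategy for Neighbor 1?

Check each profile of the others' reports and compare truth against every alternative report.
Others report (4, 4): truth gives 0, best alternative gives 0.
Others report (4, 8): truth gives 0, best alternative gives 0.
Others report (4, 14): truth gives 0, best alternative gives 0.
Others report (4, 21): truth gives 0, best alternative gives 0.
Others report (8, 4): truth gives 0, best alternative gives 0.
Others report (8, 8): truth gives 0, best alternative gives 0.
(Remaining 10 profiles checked similarly; truth is weakly best in each.)
In every case the truthful report is at least as good as any alternative, so it is a dominant strategy.

Yes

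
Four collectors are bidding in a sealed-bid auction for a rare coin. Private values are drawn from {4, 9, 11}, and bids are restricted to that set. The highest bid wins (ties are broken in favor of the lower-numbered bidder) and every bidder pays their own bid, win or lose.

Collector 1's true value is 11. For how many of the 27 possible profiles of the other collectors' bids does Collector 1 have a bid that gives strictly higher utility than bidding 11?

Others bid (4, 4, 4): truth gives 0; bid 4 gives 7 > 0. Violating.
Others bid (4, 4, 9): truth gives 0; bid 9 gives 2 > 0. Violating.
Others bid (4, 9, 4): truth gives 0; bid 9 gives 2 > 0. Violating.
Others bid (4, 9, 9): truth gives 0; bid 9 gives 2 > 0. Violating.
Others bid (4, 4, 11): truth gives 0; no alternative beats it.
Others bid (4, 9, 11): truth gives 0; no alternative beats it.
(Checking all 27 profiles: 8 have a profitable deviation, 19 do not.)

8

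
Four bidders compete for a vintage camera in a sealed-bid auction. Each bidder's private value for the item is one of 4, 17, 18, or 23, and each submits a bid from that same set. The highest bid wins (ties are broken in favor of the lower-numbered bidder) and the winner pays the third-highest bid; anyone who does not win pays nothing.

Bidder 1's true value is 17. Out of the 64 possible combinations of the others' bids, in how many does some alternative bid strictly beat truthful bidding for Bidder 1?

Others bid (4, 4, 18): truth gives 0; bid 18 gives 13 > 0. Violating.
Others bid (4, 4, 23): truth gives 0; bid 23 gives 13 > 0. Violating.
Others bid (4, 18, 4): truth gives 0; bid 18 gives 13 > 0. Violating.
Others bid (4, 23, 4): truth gives 0; bid 23 gives 13 > 0. Violating.
Others bid (4, 4, 4): truth gives 13; no alternative beats it.
Others bid (4, 4, 17): truth gives 13; no alternative beats it.
(Checking all 64 profiles: 6 have a profitable deviation, 58 do not.)

6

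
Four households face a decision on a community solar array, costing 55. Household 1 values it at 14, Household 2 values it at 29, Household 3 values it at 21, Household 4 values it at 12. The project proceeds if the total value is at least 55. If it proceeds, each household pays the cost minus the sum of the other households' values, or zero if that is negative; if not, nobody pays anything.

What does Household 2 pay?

8

Total value 76 ≥ cost 55, so the project is built.
The other households' values sum to 47.
Cost minus that sum is 55 - 47 = 8.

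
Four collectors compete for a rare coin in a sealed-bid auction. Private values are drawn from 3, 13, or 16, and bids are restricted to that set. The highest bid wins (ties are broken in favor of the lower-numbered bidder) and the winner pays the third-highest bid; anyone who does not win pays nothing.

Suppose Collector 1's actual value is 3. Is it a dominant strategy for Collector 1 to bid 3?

Check each profile of the others' bids and compare truth against every alternative bid.
Others bid (3, 13, 13): truth gives 0, best alternative gives -10.
Others bid (13, 3, 13): truth gives 0, best alternative gives -10.
Others bid (13, 13, 3): truth gives 0, best alternative gives -10.
Others bid (13, 13, 13): truth gives 0, best alternative gives -10.
Others bid (3, 3, 3): truth gives 0, best alternative gives 0.
Others bid (3, 3, 13): truth gives 0, best alternative gives 0.
(Remaining 21 profiles checked similarly; truth is weakly best in each.)
In every case the truthful bid is at least as good as any alternative, so it is a dominant strategy.

Yes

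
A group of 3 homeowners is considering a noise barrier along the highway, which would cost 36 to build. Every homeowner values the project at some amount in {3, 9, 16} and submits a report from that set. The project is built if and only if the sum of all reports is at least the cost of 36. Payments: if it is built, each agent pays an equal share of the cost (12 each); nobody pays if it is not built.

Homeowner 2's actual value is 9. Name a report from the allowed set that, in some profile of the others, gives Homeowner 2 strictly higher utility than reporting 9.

Suppose Homeowner 1 reports 16 and Homeowner 3 reports 16.
Report 9: project built, pays 12, utility 9 - 12 = -3.
Report 3: project not built, utility 0.
So reporting 3 beats truth here (0 > -3).

3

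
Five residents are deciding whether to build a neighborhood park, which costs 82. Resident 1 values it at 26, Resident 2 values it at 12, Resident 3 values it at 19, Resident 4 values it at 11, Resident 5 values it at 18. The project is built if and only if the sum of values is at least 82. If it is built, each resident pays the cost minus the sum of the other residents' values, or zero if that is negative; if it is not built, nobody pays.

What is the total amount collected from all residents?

66

Total value 86 ≥ cost 82, so it is built.
Resident 1: others sum to 60; max(0, 82 - 60) = 22.
Resident 2: others sum to 74; max(0, 82 - 74) = 8.
Resident 3: others sum to 67; max(0, 82 - 67) = 15.
Resident 4: others sum to 75; max(0, 82 - 75) = 7.
Resident 5: others sum to 68; max(0, 82 - 68) = 14.
Total collected = 22 + 8 + 15 + 7 + 14 = 66.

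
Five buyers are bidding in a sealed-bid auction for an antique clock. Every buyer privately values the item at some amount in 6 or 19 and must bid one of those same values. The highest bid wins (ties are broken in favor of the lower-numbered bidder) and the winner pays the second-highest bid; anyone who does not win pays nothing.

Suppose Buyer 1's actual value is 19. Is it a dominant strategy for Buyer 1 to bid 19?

Yes

Check each profile of the others' bids and compare truth against every alternative bid.
Others bid (6, 6, 6, 6): truth gives 13, best alternative gives 13.
Others bid (6, 6, 6, 19): truth gives 0, best alternative gives 0.
Others bid (6, 6, 19, 6): truth gives 0, best alternative gives 0.
Others bid (6, 6, 19, 19): truth gives 0, best alternative gives 0.
Others bid (6, 19, 6, 6): truth gives 0, best alternative gives 0.
Others bid (6, 19, 6, 19): truth gives 0, best alternative gives 0.
(Remaining 10 profiles checked similarly; truth is weakly best in each.)
In every case the truthful bid is at least as good as any alternative, so it is a dominant strategy.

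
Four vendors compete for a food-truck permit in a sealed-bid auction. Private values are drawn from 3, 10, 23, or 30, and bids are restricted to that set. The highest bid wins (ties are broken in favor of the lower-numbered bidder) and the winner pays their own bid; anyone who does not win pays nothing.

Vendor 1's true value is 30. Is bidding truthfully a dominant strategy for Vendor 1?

Consider the case where Vendor 2 bids 3, Vendor 3 bids 3 and Vendor 4 bids 3.
Truthful bid 30: wins, pays 30, utility 30 - 30 = 0.
Bid 3 instead: wins, pays 3, utility 30 - 3 = 27.
Since 27 > 0, bidding 3 is strictly better here, so truthful bidding is not dominant.

No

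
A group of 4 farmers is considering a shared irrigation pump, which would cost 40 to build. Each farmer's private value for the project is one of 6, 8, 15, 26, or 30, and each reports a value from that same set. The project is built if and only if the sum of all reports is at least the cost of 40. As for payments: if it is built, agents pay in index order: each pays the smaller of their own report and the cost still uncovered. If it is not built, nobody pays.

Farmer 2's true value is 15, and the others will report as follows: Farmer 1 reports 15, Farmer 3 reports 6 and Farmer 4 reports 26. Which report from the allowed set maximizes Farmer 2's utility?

Report 6: project built, pays 6, utility 15 - 6 = 9.
Report 8: project built, pays 8, utility 15 - 8 = 7.
Report 15: project built, pays 15, utility 15 - 15 = 0.
Report 26: project built, pays 25, utility 15 - 25 = -10.
Report 30: project built, pays 25, utility 15 - 25 = -10.
The best choice is 6 with utility 9.

6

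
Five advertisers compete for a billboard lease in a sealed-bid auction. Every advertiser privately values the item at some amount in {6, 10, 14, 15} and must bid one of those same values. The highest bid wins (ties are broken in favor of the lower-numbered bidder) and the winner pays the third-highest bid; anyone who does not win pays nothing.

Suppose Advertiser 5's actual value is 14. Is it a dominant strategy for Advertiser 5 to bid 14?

No

Consider the case where Advertiser 1 bids 6, Advertiser 2 bids 6, Advertiser 3 bids 6 and Advertiser 4 bids 14.
Truthful bid 14: loses, pays 0, utility 0.
Bid 15 instead: wins, pays 6, utility 14 - 6 = 8.
Since 8 > 0, bidding 15 is strictly better here, so truthful bidding is not dominant.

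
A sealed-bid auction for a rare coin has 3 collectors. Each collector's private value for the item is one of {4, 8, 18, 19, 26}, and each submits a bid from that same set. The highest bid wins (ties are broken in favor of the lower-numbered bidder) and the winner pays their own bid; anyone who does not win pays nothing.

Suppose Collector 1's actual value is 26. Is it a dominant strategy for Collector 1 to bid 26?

Consider the case where Collector 2 bids 4 and Collector 3 bids 4.
Truthful bid 26: wins, pays 26, utility 26 - 26 = 0.
Bid 4 instead: wins, pays 4, utility 26 - 4 = 22.
Since 22 > 0, bidding 4 is strictly better here, so truthful bidding is not dominant.

No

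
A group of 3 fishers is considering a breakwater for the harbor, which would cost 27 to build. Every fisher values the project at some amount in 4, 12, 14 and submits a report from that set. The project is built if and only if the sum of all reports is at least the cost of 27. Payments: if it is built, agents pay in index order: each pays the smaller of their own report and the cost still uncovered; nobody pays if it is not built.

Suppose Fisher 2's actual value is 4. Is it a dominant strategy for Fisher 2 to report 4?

Check each profile of the others' reports and compare truth against every alternative report.
Others report (4, 12): truth gives 0, best alternative gives -8.
Others report (4, 14): truth gives 0, best alternative gives -8.
Others report (12, 4): truth gives 0, best alternative gives -8.
Others report (12, 12): truth gives 0, best alternative gives -8.
Others report (12, 14): truth gives 0, best alternative gives -8.
Others report (14, 4): truth gives 0, best alternative gives -8.
(Remaining 3 profiles checked similarly; truth is weakly best in each.)
In every case the truthful report is at least as good as any alternative, so it is a dominant strategy.

Yes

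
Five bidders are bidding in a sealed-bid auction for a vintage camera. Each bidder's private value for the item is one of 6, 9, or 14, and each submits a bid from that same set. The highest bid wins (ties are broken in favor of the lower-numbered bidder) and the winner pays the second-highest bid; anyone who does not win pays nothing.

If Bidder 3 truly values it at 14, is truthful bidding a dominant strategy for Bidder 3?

Yes

Check each profile of the others' bids and compare truth against every alternative bid.
Others bid (6, 9, 6, 6): truth gives 5, best alternative gives 0.
Others bid (6, 9, 6, 9): truth gives 5, best alternative gives 0.
Others bid (6, 9, 9, 6): truth gives 5, best alternative gives 0.
Others bid (6, 9, 9, 9): truth gives 5, best alternative gives 0.
Others bid (9, 6, 6, 6): truth gives 5, best alternative gives 0.
Others bid (9, 6, 6, 9): truth gives 5, best alternative gives 0.
(Remaining 75 profiles checked similarly; truth is weakly best in each.)
In every case the truthful bid is at least as good as any alternative, so it is a dominant strategy.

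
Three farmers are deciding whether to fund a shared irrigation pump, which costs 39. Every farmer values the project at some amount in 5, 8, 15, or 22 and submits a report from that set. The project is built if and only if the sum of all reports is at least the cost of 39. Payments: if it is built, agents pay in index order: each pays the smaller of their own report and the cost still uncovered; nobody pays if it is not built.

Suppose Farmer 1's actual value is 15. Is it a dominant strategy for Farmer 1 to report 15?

Consider the case where Farmer 2 reports 15 and Farmer 3 reports 22.
Truthful report 15: project built, pays 15, utility 15 - 15 = 0.
Report 5 instead: project built, pays 5, utility 15 - 5 = 10.
Since 10 > 0, reporting 5 is strictly better here, so truthful reporting is not dominant.

No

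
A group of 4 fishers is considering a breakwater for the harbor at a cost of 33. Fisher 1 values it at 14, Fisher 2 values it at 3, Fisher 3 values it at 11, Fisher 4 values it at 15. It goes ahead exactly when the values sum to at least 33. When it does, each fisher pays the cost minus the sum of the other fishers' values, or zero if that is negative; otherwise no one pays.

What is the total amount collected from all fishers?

10

Total value 43 ≥ cost 33, so it is built.
Fisher 1: others sum to 29; max(0, 33 - 29) = 4.
Fisher 2: others sum to 40; max(0, 33 - 40) = 0.
Fisher 3: others sum to 32; max(0, 33 - 32) = 1.
Fisher 4: others sum to 28; max(0, 33 - 28) = 5.
Total collected = 4 + 0 + 1 + 5 = 10.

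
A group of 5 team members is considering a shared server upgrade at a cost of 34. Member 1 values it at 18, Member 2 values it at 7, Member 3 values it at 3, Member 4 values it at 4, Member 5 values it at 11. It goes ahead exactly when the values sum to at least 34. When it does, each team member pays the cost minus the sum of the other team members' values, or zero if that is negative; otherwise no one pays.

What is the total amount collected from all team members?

11

Total value 43 ≥ cost 34, so it is built.
Member 1: others sum to 25; max(0, 34 - 25) = 9.
Member 2: others sum to 36; max(0, 34 - 36) = 0.
Member 3: others sum to 40; max(0, 34 - 40) = 0.
Member 4: others sum to 39; max(0, 34 - 39) = 0.
Member 5: others sum to 32; max(0, 34 - 32) = 2.
Total collected = 9 + 0 + 0 + 0 + 2 = 11.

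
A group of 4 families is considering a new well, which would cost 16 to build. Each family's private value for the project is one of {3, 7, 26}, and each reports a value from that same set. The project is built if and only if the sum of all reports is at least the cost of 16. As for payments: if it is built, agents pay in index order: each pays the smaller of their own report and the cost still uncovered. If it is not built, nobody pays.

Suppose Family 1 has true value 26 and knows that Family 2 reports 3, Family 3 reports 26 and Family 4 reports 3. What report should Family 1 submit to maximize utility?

Report 3: project built, pays 3, utility 26 - 3 = 23.
Report 7: project built, pays 7, utility 26 - 7 = 19.
Report 26: project built, pays 16, utility 26 - 16 = 10.
The best choice is 3 with utility 23.

3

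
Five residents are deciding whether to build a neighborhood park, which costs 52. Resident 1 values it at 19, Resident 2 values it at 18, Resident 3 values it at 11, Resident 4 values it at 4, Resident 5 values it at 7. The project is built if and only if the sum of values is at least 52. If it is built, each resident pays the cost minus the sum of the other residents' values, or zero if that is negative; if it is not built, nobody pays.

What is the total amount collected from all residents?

27

Total value 59 ≥ cost 52, so it is built.
Resident 1: others sum to 40; max(0, 52 - 40) = 12.
Resident 2: others sum to 41; max(0, 52 - 41) = 11.
Resident 3: others sum to 48; max(0, 52 - 48) = 4.
Resident 4: others sum to 55; max(0, 52 - 55) = 0.
Resident 5: others sum to 52; max(0, 52 - 52) = 0.
Total collected = 12 + 11 + 4 + 0 + 0 = 27.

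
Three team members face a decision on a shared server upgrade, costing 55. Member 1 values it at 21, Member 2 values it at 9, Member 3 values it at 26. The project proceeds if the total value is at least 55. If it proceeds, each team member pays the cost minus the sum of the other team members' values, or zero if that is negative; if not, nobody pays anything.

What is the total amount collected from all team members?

Total value 56 ≥ cost 55, so it is built.
Member 1: others sum to 35; max(0, 55 - 35) = 20.
Member 2: others sum to 47; max(0, 55 - 47) = 8.
Member 3: others sum to 30; max(0, 55 - 30) = 25.
Total collected = 20 + 8 + 25 = 53.

53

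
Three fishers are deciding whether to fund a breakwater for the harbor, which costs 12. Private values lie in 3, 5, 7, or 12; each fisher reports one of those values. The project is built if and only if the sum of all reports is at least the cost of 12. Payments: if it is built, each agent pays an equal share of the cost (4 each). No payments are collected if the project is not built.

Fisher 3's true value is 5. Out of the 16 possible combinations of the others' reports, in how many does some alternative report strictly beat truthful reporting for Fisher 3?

Others report (3, 3): truth gives 0; report 7 gives 1 > 0. Violating.
Others report (3, 5): truth gives 1; no alternative beats it.
Others report (3, 7): truth gives 1; no alternative beats it.
(Checking all 16 profiles: 1 has a profitable deviation, 15 do not.)

1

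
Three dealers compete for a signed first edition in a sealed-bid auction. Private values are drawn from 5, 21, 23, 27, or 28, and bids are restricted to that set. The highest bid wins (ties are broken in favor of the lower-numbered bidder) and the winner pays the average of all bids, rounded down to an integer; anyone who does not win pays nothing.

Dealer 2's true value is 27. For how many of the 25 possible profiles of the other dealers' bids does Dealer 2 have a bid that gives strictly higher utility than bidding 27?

12

Others bid (5, 5): truth gives 15; bid 21 gives 17 > 15. Violating.
Others bid (5, 21): truth gives 10; bid 21 gives 12 > 10. Violating.
Others bid (5, 23): truth gives 9; bid 23 gives 10 > 9. Violating.
Others bid (5, 28): truth gives 0; bid 28 gives 7 > 0. Violating.
Others bid (5, 27): truth gives 8; no alternative beats it.
Others bid (21, 27): truth gives 2; no alternative beats it.
(Checking all 25 profiles: 12 have a profitable deviation, 13 do not.)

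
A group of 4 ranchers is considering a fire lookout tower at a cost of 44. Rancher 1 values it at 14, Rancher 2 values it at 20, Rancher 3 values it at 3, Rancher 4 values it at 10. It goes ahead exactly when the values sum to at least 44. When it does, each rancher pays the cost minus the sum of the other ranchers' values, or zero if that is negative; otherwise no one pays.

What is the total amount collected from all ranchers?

Total value 47 ≥ cost 44, so it is built.
Rancher 1: others sum to 33; max(0, 44 - 33) = 11.
Rancher 2: others sum to 27; max(0, 44 - 27) = 17.
Rancher 3: others sum to 44; max(0, 44 - 44) = 0.
Rancher 4: others sum to 37; max(0, 44 - 37) = 7.
Total collected = 11 + 17 + 0 + 7 = 35.

35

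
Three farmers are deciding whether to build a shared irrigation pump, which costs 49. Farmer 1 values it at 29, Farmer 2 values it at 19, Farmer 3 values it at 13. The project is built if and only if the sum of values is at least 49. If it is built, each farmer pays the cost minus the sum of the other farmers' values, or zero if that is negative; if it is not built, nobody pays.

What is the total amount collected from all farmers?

Total value 61 ≥ cost 49, so it is built.
Farmer 1: others sum to 32; max(0, 49 - 32) = 17.
Farmer 2: others sum to 42; max(0, 49 - 42) = 7.
Farmer 3: others sum to 48; max(0, 49 - 48) = 1.
Total collected = 17 + 7 + 1 = 25.

25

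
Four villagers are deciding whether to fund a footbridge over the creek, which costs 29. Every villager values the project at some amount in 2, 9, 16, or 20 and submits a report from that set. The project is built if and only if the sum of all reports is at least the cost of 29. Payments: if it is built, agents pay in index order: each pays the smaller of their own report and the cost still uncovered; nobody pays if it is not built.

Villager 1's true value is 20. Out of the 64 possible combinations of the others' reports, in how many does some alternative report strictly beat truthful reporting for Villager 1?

63

Others report (2, 2, 9): truth gives 0; report 16 gives 4 > 0. Violating.
Others report (2, 2, 16): truth gives 0; report 9 gives 11 > 0. Violating.
Others report (2, 2, 20): truth gives 0; report 9 gives 11 > 0. Violating.
Others report (2, 9, 2): truth gives 0; report 16 gives 4 > 0. Violating.
Others report (2, 2, 2): truth gives 0; no alternative beats it.
(Checking all 64 profiles: 63 have a profitable deviation, 1 does not.)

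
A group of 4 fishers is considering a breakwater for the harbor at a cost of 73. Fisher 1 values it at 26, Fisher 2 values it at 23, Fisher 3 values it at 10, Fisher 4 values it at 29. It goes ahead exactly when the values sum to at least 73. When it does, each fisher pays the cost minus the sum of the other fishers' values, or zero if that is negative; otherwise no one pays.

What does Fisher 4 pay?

Total value 88 ≥ cost 73, so the project is built.
The other fishers' values sum to 59.
Cost minus that sum is 73 - 59 = 14.

14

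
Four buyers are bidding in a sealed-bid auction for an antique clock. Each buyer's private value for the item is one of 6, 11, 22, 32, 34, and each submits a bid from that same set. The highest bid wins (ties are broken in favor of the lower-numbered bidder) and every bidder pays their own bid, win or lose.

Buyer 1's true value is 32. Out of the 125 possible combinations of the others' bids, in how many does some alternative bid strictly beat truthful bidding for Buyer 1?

88

Others bid (6, 6, 6): truth gives 0; bid 6 gives 26 > 0. Violating.
Others bid (6, 6, 11): truth gives 0; bid 11 gives 21 > 0. Violating.
Others bid (6, 6, 22): truth gives 0; bid 22 gives 10 > 0. Violating.
Others bid (6, 6, 34): truth gives -32; bid 34 gives -2 > -32. Violating.
Others bid (6, 6, 32): truth gives 0; no alternative beats it.
Others bid (6, 11, 32): truth gives 0; no alternative beats it.
(Checking all 125 profiles: 88 have a profitable deviation, 37 do not.)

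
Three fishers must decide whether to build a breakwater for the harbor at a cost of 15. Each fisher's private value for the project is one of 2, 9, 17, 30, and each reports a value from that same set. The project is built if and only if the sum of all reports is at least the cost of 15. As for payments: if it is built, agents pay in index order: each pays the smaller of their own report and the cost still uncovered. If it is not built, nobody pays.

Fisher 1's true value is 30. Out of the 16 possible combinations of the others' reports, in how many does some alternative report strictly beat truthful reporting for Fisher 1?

15

Others report (2, 9): truth gives 15; report 9 gives 21 > 15. Violating.
Others report (2, 17): truth gives 15; report 2 gives 28 > 15. Violating.
Others report (2, 30): truth gives 15; report 2 gives 28 > 15. Violating.
Others report (9, 2): truth gives 15; report 9 gives 21 > 15. Violating.
Others report (2, 2): truth gives 15; no alternative beats it.
(Checking all 16 profiles: 15 have a profitable deviation, 1 does not.)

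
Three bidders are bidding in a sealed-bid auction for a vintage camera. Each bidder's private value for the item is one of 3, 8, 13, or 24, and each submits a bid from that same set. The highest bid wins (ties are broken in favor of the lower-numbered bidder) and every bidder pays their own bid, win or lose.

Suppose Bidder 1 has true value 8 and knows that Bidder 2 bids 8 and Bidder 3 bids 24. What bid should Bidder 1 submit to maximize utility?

3

Bid 3: loses but pays 3, utility -3.
Bid 8: loses but pays 8, utility -8.
Bid 13: loses but pays 13, utility -13.
Bid 24: wins, pays 24, utility 8 - 24 = -16.
The best choice is 3 with utility -3.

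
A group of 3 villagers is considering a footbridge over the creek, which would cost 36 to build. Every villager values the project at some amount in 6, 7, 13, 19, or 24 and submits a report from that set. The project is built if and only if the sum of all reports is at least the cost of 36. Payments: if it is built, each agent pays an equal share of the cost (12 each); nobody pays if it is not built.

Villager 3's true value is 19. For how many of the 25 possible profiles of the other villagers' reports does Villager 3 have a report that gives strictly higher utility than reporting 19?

Others report (6, 6): truth gives 0; report 24 gives 7 > 0. Violating.
Others report (6, 7): truth gives 0; report 24 gives 7 > 0. Violating.
Others report (7, 6): truth gives 0; report 24 gives 7 > 0. Violating.
Others report (7, 7): truth gives 0; report 24 gives 7 > 0. Violating.
Others report (6, 13): truth gives 7; no alternative beats it.
Others report (6, 19): truth gives 7; no alternative beats it.
(Checking all 25 profiles: 4 have a profitable deviation, 21 do not.)

4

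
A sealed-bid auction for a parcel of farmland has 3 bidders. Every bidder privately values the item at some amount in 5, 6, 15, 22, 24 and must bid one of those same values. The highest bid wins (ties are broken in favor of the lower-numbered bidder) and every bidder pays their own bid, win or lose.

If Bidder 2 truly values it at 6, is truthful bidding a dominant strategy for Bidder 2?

No

Consider the case where Bidder 1 bids 5 and Bidder 3 bids 15.
Truthful bid 6: loses but pays 6, utility -6.
Bid 5 instead: loses but pays 5, utility -5.
Since -5 > -6, bidding 5 is strictly better here, so truthful bidding is not dominant.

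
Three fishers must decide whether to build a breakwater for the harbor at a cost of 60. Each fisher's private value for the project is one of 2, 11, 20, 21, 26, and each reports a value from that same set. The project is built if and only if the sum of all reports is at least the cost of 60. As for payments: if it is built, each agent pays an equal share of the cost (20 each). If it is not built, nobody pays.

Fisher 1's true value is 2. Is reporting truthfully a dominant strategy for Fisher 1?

Yes

Check each profile of the others' reports and compare truth against every alternative report.
Others report (26, 26): truth gives 0, best alternative gives -18.
Others report (2, 2): truth gives 0, best alternative gives 0.
Others report (2, 11): truth gives 0, best alternative gives 0.
Others report (2, 20): truth gives 0, best alternative gives 0.
Others report (2, 21): truth gives 0, best alternative gives 0.
Others report (2, 26): truth gives 0, best alternative gives 0.
(Remaining 19 profiles checked similarly; truth is weakly best in each.)
In every case the truthful report is at least as good as any alternative, so it is a dominant strategy.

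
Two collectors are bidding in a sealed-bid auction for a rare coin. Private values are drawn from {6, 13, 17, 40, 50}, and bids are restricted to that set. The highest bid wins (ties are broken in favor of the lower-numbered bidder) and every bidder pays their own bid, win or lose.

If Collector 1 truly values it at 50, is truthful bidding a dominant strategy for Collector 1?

No

Consider the case where Collector 2 bids 6.
Truthful bid 50: wins, pays 50, utility 50 - 50 = 0.
Bid 6 instead: wins, pays 6, utility 50 - 6 = 44.
Since 44 > 0, bidding 6 is strictly better here, so truthful bidding is not dominant.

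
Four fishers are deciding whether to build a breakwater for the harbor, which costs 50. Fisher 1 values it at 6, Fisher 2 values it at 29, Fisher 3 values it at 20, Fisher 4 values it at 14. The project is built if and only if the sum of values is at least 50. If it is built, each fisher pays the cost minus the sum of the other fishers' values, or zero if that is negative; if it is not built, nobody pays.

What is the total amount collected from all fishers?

Total value 69 ≥ cost 50, so it is built.
Fisher 1: others sum to 63; max(0, 50 - 63) = 0.
Fisher 2: others sum to 40; max(0, 50 - 40) = 10.
Fisher 3: others sum to 49; max(0, 50 - 49) = 1.
Fisher 4: others sum to 55; max(0, 50 - 55) = 0.
Total collected = 0 + 10 + 1 + 0 = 11.

11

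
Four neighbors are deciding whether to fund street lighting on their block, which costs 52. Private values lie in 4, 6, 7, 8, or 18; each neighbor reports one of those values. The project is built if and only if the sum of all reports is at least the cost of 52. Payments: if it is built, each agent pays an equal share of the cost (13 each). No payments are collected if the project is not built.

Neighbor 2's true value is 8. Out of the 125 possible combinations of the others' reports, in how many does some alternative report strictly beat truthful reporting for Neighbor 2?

3

Others report (8, 18, 18): truth gives -5; report 4 gives 0 > -5. Violating.
Others report (18, 8, 18): truth gives -5; report 4 gives 0 > -5. Violating.
Others report (18, 18, 8): truth gives -5; report 4 gives 0 > -5. Violating.
Others report (4, 4, 4): truth gives 0; no alternative beats it.
Others report (4, 4, 6): truth gives 0; no alternative beats it.
(Checking all 125 profiles: 3 have a profitable deviation, 122 do not.)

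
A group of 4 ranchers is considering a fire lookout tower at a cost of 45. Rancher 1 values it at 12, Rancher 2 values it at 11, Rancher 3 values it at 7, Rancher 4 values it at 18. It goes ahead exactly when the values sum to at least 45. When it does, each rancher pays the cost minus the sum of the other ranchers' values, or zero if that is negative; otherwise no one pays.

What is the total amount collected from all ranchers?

36

Total value 48 ≥ cost 45, so it is built.
Rancher 1: others sum to 36; max(0, 45 - 36) = 9.
Rancher 2: others sum to 37; max(0, 45 - 37) = 8.
Rancher 3: others sum to 41; max(0, 45 - 41) = 4.
Rancher 4: others sum to 30; max(0, 45 - 30) = 15.
Total collected = 9 + 8 + 4 + 15 = 36.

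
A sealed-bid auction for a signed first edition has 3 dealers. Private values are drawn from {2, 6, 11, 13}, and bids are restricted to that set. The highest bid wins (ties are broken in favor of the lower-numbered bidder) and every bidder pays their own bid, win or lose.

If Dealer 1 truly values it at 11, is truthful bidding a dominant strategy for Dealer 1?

No

Consider the case where Dealer 2 bids 2 and Dealer 3 bids 2.
Truthful bid 11: wins, pays 11, utility 11 - 11 = 0.
Bid 2 instead: wins, pays 2, utility 11 - 2 = 9.
Since 9 > 0, bidding 2 is strictly better here, so truthful bidding is not dominant.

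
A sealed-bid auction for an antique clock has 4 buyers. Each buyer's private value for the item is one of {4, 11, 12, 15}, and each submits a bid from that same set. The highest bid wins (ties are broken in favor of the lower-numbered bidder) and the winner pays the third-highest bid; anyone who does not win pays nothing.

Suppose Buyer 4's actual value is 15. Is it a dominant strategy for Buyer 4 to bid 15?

Yes

Check each profile of the others' bids and compare truth against every alternative bid.
Others bid (4, 4, 12): truth gives 11, best alternative gives 0.
Others bid (4, 12, 4): truth gives 11, best alternative gives 0.
Others bid (12, 4, 4): truth gives 11, best alternative gives 0.
Others bid (4, 11, 12): truth gives 4, best alternative gives 0.
Others bid (4, 12, 11): truth gives 4, best alternative gives 0.
Others bid (11, 4, 12): truth gives 4, best alternative gives 0.
(Remaining 58 profiles checked similarly; truth is weakly best in each.)
In every case the truthful bid is at least as good as any alternative, so it is a dominant strategy.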